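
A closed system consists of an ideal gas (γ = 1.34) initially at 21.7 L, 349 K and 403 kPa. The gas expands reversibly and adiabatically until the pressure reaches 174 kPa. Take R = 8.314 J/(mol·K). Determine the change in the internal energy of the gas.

n = P₁V₁/(RT₁) = 403×21.7/(8.314×349) = 3.01 mol.
Adiabatic: T₂/T₁ = (P₂/P₁)^((γ−1)/γ) ⇒ T₂ = 349×(0.432)^0.254 = 282 K; V₂ = 40.6 L.
For an ideal gas ΔU = nCvΔT with Cv = R/(γ−1) = 24.5 J/(mol·K).
ΔU = 3.01×24.5×(282−349) = -4940 J.

-4940 J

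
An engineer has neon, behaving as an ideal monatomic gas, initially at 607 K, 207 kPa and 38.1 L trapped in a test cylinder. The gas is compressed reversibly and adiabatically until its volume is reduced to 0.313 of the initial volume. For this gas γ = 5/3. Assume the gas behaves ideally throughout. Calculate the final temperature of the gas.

1320 K

Adiabatic: TV^(γ−1) = const ⇒ T₂ = 607×(3.19)^0.667 = 1320 K; PV^γ = const ⇒ P₂ = 1430 kPa.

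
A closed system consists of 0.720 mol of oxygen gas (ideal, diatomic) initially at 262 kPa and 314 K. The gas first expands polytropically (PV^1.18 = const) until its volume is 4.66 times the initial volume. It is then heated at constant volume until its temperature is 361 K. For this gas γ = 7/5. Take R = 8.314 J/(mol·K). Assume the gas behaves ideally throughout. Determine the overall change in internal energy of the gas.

703 J

V₁ = nRT₁/P₁ = 0.720×8.314×314/262 = 7.17 L.
Step 1 — Polytropic n=1.18: T₂ = T₁(V₁/V₂)^(n−1) = 314×(0.215)^0.18 = 238 K; P₂ = P₁(V₁/V₂)^n = 42.6 kPa.
W = (P₁V₁−P₂V₂)/(n−1) = (262×7.17−42.6×33.4)/0.18 = 2530 J.
ΔU = nCvΔT = 0.720×20.8×(238−314) = -1140 J.
Q = ΔU + W = 1390 J.
State after step 1: P = 42.6 kPa, V = 33.4 L, T = 238 K.
Step 2 — Isochoric: V stays 33.4 L; P/T = const ⇒ T₂ = 361 K, P₂ = 64.6 kPa.
W = 0 (no volume change).
ΔU = nCvΔT = 0.720×20.8×(361−238) = 1840 J.
Q = ΔU = 1840 J.
Net over both steps: W = 2530 J, Q = 3230 J, ΔU = 703 J.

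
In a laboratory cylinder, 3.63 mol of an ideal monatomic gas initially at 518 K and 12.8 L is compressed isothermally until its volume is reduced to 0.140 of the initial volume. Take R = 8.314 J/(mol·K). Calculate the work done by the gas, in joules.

-30700 J

P₁ = nRT₁/V₁ = 3.63×8.314×518/12.8 = 1220 kPa.
Isothermal: T stays 518 K; PV = const ⇒ V₂ = 1.79 L, P₂ = 8720 kPa.
W = nRT ln(V₂/V₁) = 3.63×8.314×518×ln(0.140) = -30700 J.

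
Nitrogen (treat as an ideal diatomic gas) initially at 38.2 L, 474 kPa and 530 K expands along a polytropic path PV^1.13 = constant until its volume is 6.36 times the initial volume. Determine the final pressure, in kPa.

58.6 kPa

Polytropic n=1.13: T₂ = T₁(V₁/V₂)^(n−1) = 530×(0.157)^0.13 = 417 K; P₂ = P₁(V₁/V₂)^n = 58.6 kPa.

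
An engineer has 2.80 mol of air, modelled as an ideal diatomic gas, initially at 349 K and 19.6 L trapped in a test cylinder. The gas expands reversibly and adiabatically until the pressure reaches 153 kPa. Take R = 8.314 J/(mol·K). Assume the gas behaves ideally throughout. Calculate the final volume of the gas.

P₁ = nRT₁/V₁ = 2.80×8.314×349/19.6 = 415 kPa.
Adiabatic: T₂/T₁ = (P₂/P₁)^((γ−1)/γ) ⇒ T₂ = 349×(0.369)^0.286 = 263 K; V₂ = 39.9 L.

39.9 L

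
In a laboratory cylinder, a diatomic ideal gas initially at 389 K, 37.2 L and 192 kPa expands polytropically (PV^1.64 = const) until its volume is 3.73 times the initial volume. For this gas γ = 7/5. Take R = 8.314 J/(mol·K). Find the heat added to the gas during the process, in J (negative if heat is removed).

n = P₁V₁/(RT₁) = 192×37.2/(8.314×389) = 2.21 mol.
Polytropic n=1.64: T₂ = T₁(V₁/V₂)^(n−1) = 389×(0.268)^0.64 = 168 K; P₂ = P₁(V₁/V₂)^n = 22.2 kPa.
W = (P₁V₁−P₂V₂)/(n−1) = (192×37.2−22.2×139)/0.64 = 6350 J.
ΔU = nCvΔT = 2.21×20.8×(168−389) = -10200 J.
Q = ΔU + W = -3810 J.

-3810 J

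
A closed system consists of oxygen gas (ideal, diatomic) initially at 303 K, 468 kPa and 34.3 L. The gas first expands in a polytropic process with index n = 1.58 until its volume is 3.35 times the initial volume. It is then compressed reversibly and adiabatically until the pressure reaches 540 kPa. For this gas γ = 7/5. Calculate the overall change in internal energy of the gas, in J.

n = P₁V₁/(RT₁) = 468×34.3/(8.314×303) = 6.37 mol.
Step 1 — Polytropic n=1.58: T₂ = T₁(V₁/V₂)^(n−1) = 303×(0.299)^0.58 = 150 K; P₂ = P₁(V₁/V₂)^n = 69.3 kPa.
W = (P₁V₁−P₂V₂)/(n−1) = (468×34.3−69.3×115)/0.58 = 13900 J.
ΔU = nCvΔT = 6.37×20.8×(150−303) = -20200 J.
Q = ΔU + W = -6280 J.
State after step 1: P = 69.3 kPa, V = 115 L, T = 150 K.
Step 2 — Adiabatic: T₂/T₁ = (P₂/P₁)^((γ−1)/γ) ⇒ T₂ = 150×(7.79)^0.286 = 270 K; V₂ = 26.5 L.
ΔU = nCvΔT = 6.37×20.8×(270−150) = 15900 J.
Q = 0 for an adiabatic process, so W = −ΔU = -15900 J.
Net over both steps: W = -1930 J, Q = -6280 J, ΔU = -4340 J.

-4340 J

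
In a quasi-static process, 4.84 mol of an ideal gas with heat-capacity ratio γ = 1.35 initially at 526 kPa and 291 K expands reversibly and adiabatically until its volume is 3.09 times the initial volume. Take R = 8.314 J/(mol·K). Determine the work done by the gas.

V₁ = nRT₁/P₁ = 4.84×8.314×291/526 = 22.3 L.
Adiabatic: TV^(γ−1) = const ⇒ T₂ = 291×(0.324)^0.350 = 196 K; PV^γ = const ⇒ P₂ = 115 kPa.
ΔU = nCvΔT = 4.84×23.8×(196−291) = -10900 J.
Q = 0 for an adiabatic process, so W = −ΔU = 10900 J.

10900 J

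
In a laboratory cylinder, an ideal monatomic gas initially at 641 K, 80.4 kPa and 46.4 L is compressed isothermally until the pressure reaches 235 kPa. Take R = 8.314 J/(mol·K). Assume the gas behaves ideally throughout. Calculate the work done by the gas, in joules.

n = P₁V₁/(RT₁) = 80.4×46.4/(8.314×641) = 0.700 mol.
Isothermal: T stays 641 K; PV = const ⇒ V₂ = 15.9 L, P₂ = 235 kPa.
W = nRT ln(V₂/V₁) = 0.700×8.314×641×ln(0.342) = -4000 J.

-4000 J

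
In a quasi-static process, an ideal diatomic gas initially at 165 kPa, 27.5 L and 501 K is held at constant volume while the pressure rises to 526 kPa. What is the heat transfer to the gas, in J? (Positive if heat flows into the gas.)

n = P₁V₁/(RT₁) = 165×27.5/(8.314×501) = 1.09 mol.
Isochoric: V stays 27.5 L; P/T = const ⇒ T₂ = 1600 K, P₂ = 526 kPa.
W = 0 (no volume change).
ΔU = nCvΔT = 1.09×20.8×(1600−501) = 24800 J.
Q = ΔU = 24800 J.

24800 J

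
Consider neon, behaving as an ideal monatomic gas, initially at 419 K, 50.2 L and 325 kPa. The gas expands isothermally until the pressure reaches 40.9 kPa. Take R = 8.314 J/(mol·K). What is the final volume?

Isothermal: T stays 419 K; PV = const ⇒ V₂ = 399 L, P₂ = 40.9 kPa.

399 L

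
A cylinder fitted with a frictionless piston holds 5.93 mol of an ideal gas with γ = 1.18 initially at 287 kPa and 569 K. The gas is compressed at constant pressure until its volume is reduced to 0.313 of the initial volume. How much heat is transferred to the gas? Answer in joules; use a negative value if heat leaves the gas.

-126000 J

V₁ = nRT₁/P₁ = 5.93×8.314×569/287 = 97.7 L.
Isobaric: P stays 287 kPa; V/T = const ⇒ T₂ = 178 K, V₂ = 30.6 L.
W = PΔV = 287×(30.6−97.7) kPa·L = -19300 J.
ΔU = nCvΔT = 5.93×46.2×(178−569) = -107000 J.
Q = ΔU + W = nCpΔT = -126000 J.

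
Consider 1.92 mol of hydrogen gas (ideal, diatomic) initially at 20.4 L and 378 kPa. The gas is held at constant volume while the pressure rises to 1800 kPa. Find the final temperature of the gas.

2300 K

T₁ = P₁V₁/(nR) = 378×20.4/(1.92×8.314) = 483 K.
Isochoric: V stays 20.4 L; P/T = const ⇒ T₂ = 2300 K, P₂ = 1800 kPa.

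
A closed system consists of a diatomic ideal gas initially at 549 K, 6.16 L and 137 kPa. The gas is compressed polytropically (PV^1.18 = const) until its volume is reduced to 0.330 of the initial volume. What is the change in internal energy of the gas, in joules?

466 J

n = P₁V₁/(RT₁) = 137×6.16/(8.314×549) = 0.185 mol.
Polytropic n=1.18: T₂ = T₁(V₁/V₂)^(n−1) = 549×(3.03)^0.18 = 670 K; P₂ = P₁(V₁/V₂)^n = 507 kPa.
For an ideal gas ΔU = nCvΔT with Cv = (5/2)R = 20.8 J/(mol·K).
ΔU = 0.185×20.8×(670−549) = 466 J.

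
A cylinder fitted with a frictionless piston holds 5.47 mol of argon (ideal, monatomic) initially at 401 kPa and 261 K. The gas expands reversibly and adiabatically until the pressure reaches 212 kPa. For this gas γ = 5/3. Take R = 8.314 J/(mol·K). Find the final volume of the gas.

43.4 L

V₁ = nRT₁/P₁ = 5.47×8.314×261/401 = 29.6 L.
Adiabatic: T₂/T₁ = (P₂/P₁)^((γ−1)/γ) ⇒ T₂ = 261×(0.529)^0.400 = 202 K; V₂ = 43.4 L.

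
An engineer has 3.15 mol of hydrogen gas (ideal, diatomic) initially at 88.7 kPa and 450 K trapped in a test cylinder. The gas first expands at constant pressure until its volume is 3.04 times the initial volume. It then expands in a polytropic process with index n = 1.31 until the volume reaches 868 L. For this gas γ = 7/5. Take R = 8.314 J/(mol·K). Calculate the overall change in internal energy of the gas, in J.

41200 J

V₁ = nRT₁/P₁ = 3.15×8.314×450/88.7 = 133 L.
Step 1 — Isobaric: P stays 88.7 kPa; V/T = const ⇒ T₂ = 1370 K, V₂ = 404 L.
W = PΔV = 88.7×(404−133) kPa·L = 24000 J.
ΔU = nCvΔT = 3.15×20.8×(1370−450) = 60100 J.
Q = ΔU + W = nCpΔT = 84100 J.
State after step 1: P = 88.7 kPa, V = 404 L, T = 1370 K.
Step 2 — Polytropic n=1.31: T₂ = T₁(V₁/V₂)^(n−1) = 1370×(0.465)^0.31 = 1080 K; P₂ = P₁(V₁/V₂)^n = 32.6 kPa.
W = (P₁V₁−P₂V₂)/(n−1) = (88.7×404−32.6×868)/0.31 = 24400 J.
ΔU = nCvΔT = 3.15×20.8×(1080−1370) = -18900 J.
Q = ΔU + W = 5490 J.
Net over both steps: W = 48400 J, Q = 89600 J, ΔU = 41200 J.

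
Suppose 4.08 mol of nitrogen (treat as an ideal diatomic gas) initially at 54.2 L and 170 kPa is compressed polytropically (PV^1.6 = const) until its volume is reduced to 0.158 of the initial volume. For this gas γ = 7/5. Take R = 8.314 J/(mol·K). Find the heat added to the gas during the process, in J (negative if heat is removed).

T₁ = P₁V₁/(nR) = 170×54.2/(4.08×8.314) = 272 K.
Polytropic n=1.6: T₂ = T₁(V₁/V₂)^(n−1) = 272×(6.33)^0.60 = 822 K; P₂ = P₁(V₁/V₂)^n = 3260 kPa.
W = (P₁V₁−P₂V₂)/(n−1) = (170×54.2−3260×8.56)/0.60 = -31100 J.
ΔU = nCvΔT = 4.08×20.8×(822−272) = 46700 J.
Q = ΔU + W = 15600 J.

15600 J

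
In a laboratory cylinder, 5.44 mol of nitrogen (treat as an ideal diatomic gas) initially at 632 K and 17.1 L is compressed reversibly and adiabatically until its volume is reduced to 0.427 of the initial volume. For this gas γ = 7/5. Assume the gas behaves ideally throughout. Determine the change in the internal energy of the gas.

29000 J

P₁ = nRT₁/V₁ = 5.44×8.314×632/17.1 = 1670 kPa.
Adiabatic: TV^(γ−1) = const ⇒ T₂ = 632×(2.34)^0.400 = 888 K; PV^γ = const ⇒ P₂ = 5500 kPa.
For an ideal gas ΔU = nCvΔT with Cv = (5/2)R = 20.8 J/(mol·K).
ΔU = 5.44×20.8×(888−632) = 29000 J.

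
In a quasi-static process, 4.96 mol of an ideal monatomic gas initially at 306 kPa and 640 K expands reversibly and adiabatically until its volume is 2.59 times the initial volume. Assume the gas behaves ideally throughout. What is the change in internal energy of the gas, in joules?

-18600 J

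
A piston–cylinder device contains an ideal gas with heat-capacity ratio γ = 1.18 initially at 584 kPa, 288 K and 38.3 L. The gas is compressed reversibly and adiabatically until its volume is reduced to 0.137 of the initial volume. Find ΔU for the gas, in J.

n = P₁V₁/(RT₁) = 584×38.3/(8.314×288) = 9.34 mol.
Adiabatic: TV^(γ−1) = const ⇒ T₂ = 288×(7.30)^0.180 = 412 K; PV^γ = const ⇒ P₂ = 6100 kPa.
For an ideal gas ΔU = nCvΔT with Cv = R/(γ−1) = 46.2 J/(mol·K).
ΔU = 9.34×46.2×(412−288) = 53500 J.

53500 J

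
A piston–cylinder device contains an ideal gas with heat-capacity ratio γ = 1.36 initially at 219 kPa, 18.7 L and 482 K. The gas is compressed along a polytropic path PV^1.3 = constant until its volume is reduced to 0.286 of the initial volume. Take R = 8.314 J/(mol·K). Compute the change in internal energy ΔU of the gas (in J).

n = P₁V₁/(RT₁) = 219×18.7/(8.314×482) = 1.02 mol.
Polytropic n=1.3: T₂ = T₁(V₁/V₂)^(n−1) = 482×(3.50)^0.30 = 702 K; P₂ = P₁(V₁/V₂)^n = 1110 kPa.
For an ideal gas ΔU = nCvΔT with Cv = R/(γ−1) = 23.1 J/(mol·K).
ΔU = 1.02×23.1×(702−482) = 5180 J.

5180 J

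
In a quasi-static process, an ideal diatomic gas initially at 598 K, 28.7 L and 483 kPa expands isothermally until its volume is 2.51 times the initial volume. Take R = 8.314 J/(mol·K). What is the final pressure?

Isothermal: T stays 598 K; PV = const ⇒ V₂ = 72.0 L, P₂ = 192 kPa.

192 kPa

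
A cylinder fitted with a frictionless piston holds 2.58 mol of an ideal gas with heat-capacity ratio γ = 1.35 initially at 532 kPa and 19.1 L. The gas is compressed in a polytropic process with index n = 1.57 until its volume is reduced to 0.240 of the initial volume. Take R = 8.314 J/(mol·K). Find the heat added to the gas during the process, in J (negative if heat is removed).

14100 J

T₁ = P₁V₁/(nR) = 532×19.1/(2.58×8.314) = 474 K.
Polytropic n=1.57: T₂ = T₁(V₁/V₂)^(n−1) = 474×(4.17)^0.57 = 1070 K; P₂ = P₁(V₁/V₂)^n = 5000 kPa.
W = (P₁V₁−P₂V₂)/(n−1) = (532×19.1−5000×4.58)/0.57 = -22400 J.
ΔU = nCvΔT = 2.58×23.8×(1070−474) = 36500 J.
Q = ΔU + W = 14100 J.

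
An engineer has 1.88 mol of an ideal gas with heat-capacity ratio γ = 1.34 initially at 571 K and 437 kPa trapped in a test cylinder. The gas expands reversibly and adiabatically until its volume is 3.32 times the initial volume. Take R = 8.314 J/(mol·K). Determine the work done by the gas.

8790 J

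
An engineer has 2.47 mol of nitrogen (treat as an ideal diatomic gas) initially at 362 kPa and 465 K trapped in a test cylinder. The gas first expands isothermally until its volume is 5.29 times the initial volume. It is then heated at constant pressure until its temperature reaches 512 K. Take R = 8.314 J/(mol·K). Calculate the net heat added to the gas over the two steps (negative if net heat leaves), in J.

V₁ = nRT₁/P₁ = 2.47×8.314×465/362 = 26.4 L.
Step 1 — Isothermal: T stays 465 K; PV = const ⇒ V₂ = 140 L, P₂ = 68.4 kPa.
ΔU = 0 (ideal gas, T constant).
W = nRT ln(V₂/V₁) = 2.47×8.314×465×ln(5.29) = 15900 J.
Q = ΔU + W = 15900 J.
State after step 1: P = 68.4 kPa, V = 140 L, T = 465 K.
Step 2 — Isobaric: P stays 68.4 kPa; V/T = const ⇒ T₂ = 512 K, V₂ = 154 L.
W = PΔV = 68.4×(154−140) kPa·L = 965 J.
ΔU = nCvΔT = 2.47×20.8×(512−465) = 2410 J.
Q = ΔU + W = nCpΔT = 3380 J.
Net over both steps: W = 16900 J, Q = 19300 J, ΔU = 2410 J.

19300 J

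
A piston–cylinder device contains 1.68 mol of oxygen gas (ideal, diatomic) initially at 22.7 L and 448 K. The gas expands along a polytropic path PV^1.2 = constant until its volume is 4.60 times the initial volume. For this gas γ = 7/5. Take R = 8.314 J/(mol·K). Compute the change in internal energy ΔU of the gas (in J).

P₁ = nRT₁/V₁ = 1.68×8.314×448/22.7 = 276 kPa.
Polytropic n=1.2: T₂ = T₁(V₁/V₂)^(n−1) = 448×(0.217)^0.20 = 330 K; P₂ = P₁(V₁/V₂)^n = 44.2 kPa.
For an ideal gas ΔU = nCvΔT with Cv = (5/2)R = 20.8 J/(mol·K).
ΔU = 1.68×20.8×(330−448) = -4110 J.

-4110 J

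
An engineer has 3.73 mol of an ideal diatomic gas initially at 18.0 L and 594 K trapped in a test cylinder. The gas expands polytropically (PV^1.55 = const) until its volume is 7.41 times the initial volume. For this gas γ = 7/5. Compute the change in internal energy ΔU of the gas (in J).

P₁ = nRT₁/V₁ = 3.73×8.314×594/18.0 = 1020 kPa.
Polytropic n=1.55: T₂ = T₁(V₁/V₂)^(n−1) = 594×(0.135)^0.55 = 197 K; P₂ = P₁(V₁/V₂)^n = 45.9 kPa.
For an ideal gas ΔU = nCvΔT with Cv = (5/2)R = 20.8 J/(mol·K).
ΔU = 3.73×20.8×(197−594) = -30700 J.

-30700 J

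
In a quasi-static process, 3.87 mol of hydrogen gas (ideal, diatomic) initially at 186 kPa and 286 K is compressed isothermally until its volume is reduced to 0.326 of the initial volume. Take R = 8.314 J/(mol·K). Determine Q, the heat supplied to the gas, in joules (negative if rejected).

-10300 J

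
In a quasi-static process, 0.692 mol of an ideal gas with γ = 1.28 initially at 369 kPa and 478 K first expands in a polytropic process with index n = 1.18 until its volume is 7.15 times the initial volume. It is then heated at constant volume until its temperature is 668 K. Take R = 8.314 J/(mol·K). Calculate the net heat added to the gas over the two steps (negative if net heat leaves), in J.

V₁ = nRT₁/P₁ = 0.692×8.314×478/369 = 7.45 L.
Step 1 — Polytropic n=1.18: T₂ = T₁(V₁/V₂)^(n−1) = 478×(0.140)^0.18 = 335 K; P₂ = P₁(V₁/V₂)^n = 36.2 kPa.
W = (P₁V₁−P₂V₂)/(n−1) = (369×7.45−36.2×53.3)/0.18 = 4560 J.
ΔU = nCvΔT = 0.692×29.7×(335−478) = -2930 J.
Q = ΔU + W = 1630 J.
State after step 1: P = 36.2 kPa, V = 53.3 L, T = 335 K.
Step 2 — Isochoric: V stays 53.3 L; P/T = const ⇒ T₂ = 668 K, P₂ = 72.1 kPa.
W = 0 (no volume change).
ΔU = nCvΔT = 0.692×29.7×(668−335) = 6830 J.
Q = ΔU = 6830 J.
Net over both steps: W = 4560 J, Q = 8460 J, ΔU = 3900 J.

8460 J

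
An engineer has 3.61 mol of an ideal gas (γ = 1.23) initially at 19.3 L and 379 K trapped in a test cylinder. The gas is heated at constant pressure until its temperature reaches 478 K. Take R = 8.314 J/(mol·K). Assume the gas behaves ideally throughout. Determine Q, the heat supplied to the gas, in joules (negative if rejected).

P₁ = nRT₁/V₁ = 3.61×8.314×379/19.3 = 589 kPa.
Isobaric: P stays 589 kPa; V/T = const ⇒ T₂ = 478 K, V₂ = 24.3 L.
W = PΔV = 589×(24.3−19.3) kPa·L = 2970 J.
ΔU = nCvΔT = 3.61×36.1×(478−379) = 12900 J.
Q = ΔU + W = nCpΔT = 15900 J.

15900 J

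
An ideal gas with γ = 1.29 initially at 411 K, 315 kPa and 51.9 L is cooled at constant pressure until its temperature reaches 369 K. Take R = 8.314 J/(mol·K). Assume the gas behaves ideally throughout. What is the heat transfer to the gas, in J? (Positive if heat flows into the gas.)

-7430 J

n = P₁V₁/(RT₁) = 315×51.9/(8.314×411) = 4.78 mol.
Isobaric: P stays 315 kPa; V/T = const ⇒ T₂ = 369 K, V₂ = 46.6 L.
W = PΔV = 315×(46.6−51.9) kPa·L = -1670 J.
ΔU = nCvΔT = 4.78×28.7×(369−411) = -5760 J.
Q = ΔU + W = nCpΔT = -7430 J.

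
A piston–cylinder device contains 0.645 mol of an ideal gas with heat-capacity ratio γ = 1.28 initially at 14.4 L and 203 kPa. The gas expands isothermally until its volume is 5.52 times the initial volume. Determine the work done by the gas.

4990 J

T₁ = P₁V₁/(nR) = 203×14.4/(0.645×8.314) = 545 K.
Isothermal: T stays 545 K; PV = const ⇒ V₂ = 79.5 L, P₂ = 36.8 kPa.
W = nRT ln(V₂/V₁) = 0.645×8.314×545×ln(5.52) = 4990 J.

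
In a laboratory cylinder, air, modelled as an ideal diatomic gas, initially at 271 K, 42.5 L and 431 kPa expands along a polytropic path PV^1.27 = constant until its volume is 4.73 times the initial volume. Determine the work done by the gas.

23200 J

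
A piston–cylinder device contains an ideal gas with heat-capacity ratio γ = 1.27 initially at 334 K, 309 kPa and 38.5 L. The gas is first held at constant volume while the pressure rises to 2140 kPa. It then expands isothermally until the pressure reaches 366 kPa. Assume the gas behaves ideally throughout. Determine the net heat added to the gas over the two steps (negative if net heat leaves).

407000 J

n = P₁V₁/(RT₁) = 309×38.5/(8.314×334) = 4.28 mol.
Step 1 — Isochoric: V stays 38.5 L; P/T = const ⇒ T₂ = 2310 K, P₂ = 2140 kPa.
W = 0 (no volume change).
ΔU = nCvΔT = 4.28×30.8×(2310−334) = 261000 J.
Q = ΔU = 261000 J.
State after step 1: P = 2140 kPa, V = 38.5 L, T = 2310 K.
Step 2 — Isothermal: T stays 2310 K; PV = const ⇒ V₂ = 225 L, P₂ = 366 kPa.
ΔU = 0 (ideal gas, T constant).
W = nRT ln(V₂/V₁) = 4.28×8.314×2310×ln(5.85) = 145000 J.
Q = ΔU + W = 145000 J.
Net over both steps: W = 145000 J, Q = 407000 J, ΔU = 261000 J.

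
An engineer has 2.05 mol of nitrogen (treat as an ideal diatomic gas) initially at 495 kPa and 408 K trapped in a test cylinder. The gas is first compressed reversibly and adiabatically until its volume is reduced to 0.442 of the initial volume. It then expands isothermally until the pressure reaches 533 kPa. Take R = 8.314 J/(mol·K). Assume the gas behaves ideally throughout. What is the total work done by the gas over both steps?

3590 J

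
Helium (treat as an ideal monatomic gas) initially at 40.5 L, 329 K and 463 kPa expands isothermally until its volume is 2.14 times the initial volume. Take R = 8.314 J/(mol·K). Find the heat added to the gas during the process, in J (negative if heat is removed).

14300 J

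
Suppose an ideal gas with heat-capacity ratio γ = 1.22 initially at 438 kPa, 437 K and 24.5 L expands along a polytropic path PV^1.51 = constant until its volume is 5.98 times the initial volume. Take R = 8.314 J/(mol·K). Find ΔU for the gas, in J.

-29200 J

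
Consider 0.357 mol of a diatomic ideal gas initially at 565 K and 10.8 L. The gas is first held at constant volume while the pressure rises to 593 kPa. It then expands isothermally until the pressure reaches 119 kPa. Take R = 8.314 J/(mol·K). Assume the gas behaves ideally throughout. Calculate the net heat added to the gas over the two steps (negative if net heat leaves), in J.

P₁ = nRT₁/V₁ = 0.357×8.314×565/10.8 = 155 kPa.
Step 1 — Isochoric: V stays 10.8 L; P/T = const ⇒ T₂ = 2160 K, P₂ = 593 kPa.
W = 0 (no volume change).
ΔU = nCvΔT = 0.357×20.8×(2160−565) = 11800 J.
Q = ΔU = 11800 J.
State after step 1: P = 593 kPa, V = 10.8 L, T = 2160 K.
Step 2 — Isothermal: T stays 2160 K; PV = const ⇒ V₂ = 53.8 L, P₂ = 119 kPa.
ΔU = 0 (ideal gas, T constant).
W = nRT ln(V₂/V₁) = 0.357×8.314×2160×ln(4.98) = 10300 J.
Q = ΔU + W = 10300 J.
Net over both steps: W = 10300 J, Q = 22100 J, ΔU = 11800 J.

22100 J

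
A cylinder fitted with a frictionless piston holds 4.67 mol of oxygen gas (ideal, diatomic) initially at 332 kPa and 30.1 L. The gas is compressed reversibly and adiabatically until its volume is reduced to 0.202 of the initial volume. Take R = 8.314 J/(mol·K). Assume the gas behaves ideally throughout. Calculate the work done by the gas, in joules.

T₁ = P₁V₁/(nR) = 332×30.1/(4.67×8.314) = 257 K.
Adiabatic: TV^(γ−1) = const ⇒ T₂ = 257×(4.95)^0.400 = 488 K; PV^γ = const ⇒ P₂ = 3120 kPa.
ΔU = nCvΔT = 4.67×20.8×(488−257) = 22400 J.
Q = 0 for an adiabatic process, so W = −ΔU = -22400 J.

-22400 J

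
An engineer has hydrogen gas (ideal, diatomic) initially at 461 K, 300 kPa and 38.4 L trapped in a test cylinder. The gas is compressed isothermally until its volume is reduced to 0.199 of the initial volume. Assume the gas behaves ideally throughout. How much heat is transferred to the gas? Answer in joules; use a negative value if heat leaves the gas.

-18600 J

n = P₁V₁/(RT₁) = 300×38.4/(8.314×461) = 3.01 mol.
Isothermal: T stays 461 K; PV = const ⇒ V₂ = 7.64 L, P₂ = 1510 kPa.
ΔU = 0 (ideal gas, T constant).
W = nRT ln(V₂/V₁) = 3.01×8.314×461×ln(0.199) = -18600 J.
Q = ΔU + W = -18600 J.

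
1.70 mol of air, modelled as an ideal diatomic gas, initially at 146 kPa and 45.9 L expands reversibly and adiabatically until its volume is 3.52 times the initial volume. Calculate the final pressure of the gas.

T₁ = P₁V₁/(nR) = 146×45.9/(1.70×8.314) = 474 K.
Adiabatic: TV^(γ−1) = const ⇒ T₂ = 474×(0.284)^0.400 = 287 K; PV^γ = const ⇒ P₂ = 25.1 kPa.

25.1 kPa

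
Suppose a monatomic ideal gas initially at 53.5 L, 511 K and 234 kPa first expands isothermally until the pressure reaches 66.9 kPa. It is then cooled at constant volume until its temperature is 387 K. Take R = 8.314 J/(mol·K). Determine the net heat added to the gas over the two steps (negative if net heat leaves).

11100 J

n = P₁V₁/(RT₁) = 234×53.5/(8.314×511) = 2.95 mol.
Step 1 — Isothermal: T stays 511 K; PV = const ⇒ V₂ = 187 L, P₂ = 66.9 kPa.
ΔU = 0 (ideal gas, T constant).
W = nRT ln(V₂/V₁) = 2.95×8.314×511×ln(3.50) = 15700 J.
Q = ΔU + W = 15700 J.
State after step 1: P = 66.9 kPa, V = 187 L, T = 511 K.
Step 2 — Isochoric: V stays 187 L; P/T = const ⇒ T₂ = 387 K, P₂ = 50.7 kPa.
W = 0 (no volume change).
ΔU = nCvΔT = 2.95×12.5×(387−511) = -4560 J.
Q = ΔU = -4560 J.
Net over both steps: W = 15700 J, Q = 11100 J, ΔU = -4560 J.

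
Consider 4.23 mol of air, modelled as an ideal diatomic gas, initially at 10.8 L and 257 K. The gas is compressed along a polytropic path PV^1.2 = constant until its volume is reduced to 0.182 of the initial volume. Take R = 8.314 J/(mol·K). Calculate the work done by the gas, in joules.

-18300 J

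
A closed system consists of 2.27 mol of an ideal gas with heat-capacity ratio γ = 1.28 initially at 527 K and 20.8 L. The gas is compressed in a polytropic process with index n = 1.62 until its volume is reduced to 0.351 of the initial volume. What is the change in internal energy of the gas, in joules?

P₁ = nRT₁/V₁ = 2.27×8.314×527/20.8 = 478 kPa.
Polytropic n=1.62: T₂ = T₁(V₁/V₂)^(n−1) = 527×(2.85)^0.62 = 1010 K; P₂ = P₁(V₁/V₂)^n = 2610 kPa.
For an ideal gas ΔU = nCvΔT with Cv = R/(γ−1) = 29.7 J/(mol·K).
ΔU = 2.27×29.7×(1010−527) = 32500 J.

32500 J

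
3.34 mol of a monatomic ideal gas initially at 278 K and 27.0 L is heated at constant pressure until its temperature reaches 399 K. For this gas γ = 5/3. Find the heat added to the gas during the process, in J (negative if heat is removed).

8400 J

P₁ = nRT₁/V₁ = 3.34×8.314×278/27.0 = 286 kPa.
Isobaric: P stays 286 kPa; V/T = const ⇒ T₂ = 399 K, V₂ = 38.8 L.
W = PΔV = 286×(38.8−27.0) kPa·L = 3360 J.
ΔU = nCvΔT = 3.34×12.5×(399−278) = 5040 J.
Q = ΔU + W = nCpΔT = 8400 J.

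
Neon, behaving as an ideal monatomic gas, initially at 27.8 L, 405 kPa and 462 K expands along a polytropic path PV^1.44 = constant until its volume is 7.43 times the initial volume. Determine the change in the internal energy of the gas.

-9900 J

n = P₁V₁/(RT₁) = 405×27.8/(8.314×462) = 2.93 mol.
Polytropic n=1.44: T₂ = T₁(V₁/V₂)^(n−1) = 462×(0.135)^0.44 = 191 K; P₂ = P₁(V₁/V₂)^n = 22.6 kPa.
For an ideal gas ΔU = nCvΔT with Cv = (3/2)R = 12.5 J/(mol·K).
ΔU = 2.93×12.5×(191−462) = -9900 J.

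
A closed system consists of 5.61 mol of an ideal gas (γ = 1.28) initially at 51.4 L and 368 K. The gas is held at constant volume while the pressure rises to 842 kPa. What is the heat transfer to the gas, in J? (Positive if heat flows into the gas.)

93300 J

P₁ = nRT₁/V₁ = 5.61×8.314×368/51.4 = 334 kPa.
Isochoric: V stays 51.4 L; P/T = const ⇒ T₂ = 928 K, P₂ = 842 kPa.
W = 0 (no volume change).
ΔU = nCvΔT = 5.61×29.7×(928−368) = 93300 J.
Q = ΔU = 93300 J.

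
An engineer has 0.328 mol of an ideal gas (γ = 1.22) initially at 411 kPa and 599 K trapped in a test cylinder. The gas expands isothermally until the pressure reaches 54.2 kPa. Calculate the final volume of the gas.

30.1 L

V₁ = nRT₁/P₁ = 0.328×8.314×599/411 = 3.97 L.
Isothermal: T stays 599 K; PV = const ⇒ V₂ = 30.1 L, P₂ = 54.2 kPa.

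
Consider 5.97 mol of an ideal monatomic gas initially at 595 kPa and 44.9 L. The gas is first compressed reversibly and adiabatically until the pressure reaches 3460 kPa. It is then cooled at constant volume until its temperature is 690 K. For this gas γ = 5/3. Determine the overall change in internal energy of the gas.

11300 J

T₁ = P₁V₁/(nR) = 595×44.9/(5.97×8.314) = 538 K.
Step 1 — Adiabatic: T₂/T₁ = (P₂/P₁)^((γ−1)/γ) ⇒ T₂ = 538×(5.82)^0.400 = 1090 K; V₂ = 15.6 L.
ΔU = nCvΔT = 5.97×12.5×(1090−538) = 41000 J.
Q = 0 for an adiabatic process, so W = −ΔU = -41000 J.
State after step 1: P = 3460 kPa, V = 15.6 L, T = 1090 K.
Step 2 — Isochoric: V stays 15.6 L; P/T = const ⇒ T₂ = 690 K, P₂ = 2190 kPa.
W = 0 (no volume change).
ΔU = nCvΔT = 5.97×12.5×(690−1090) = -29700 J.
Q = ΔU = -29700 J.
Net over both steps: W = -41000 J, Q = -29700 J, ΔU = 11300 J.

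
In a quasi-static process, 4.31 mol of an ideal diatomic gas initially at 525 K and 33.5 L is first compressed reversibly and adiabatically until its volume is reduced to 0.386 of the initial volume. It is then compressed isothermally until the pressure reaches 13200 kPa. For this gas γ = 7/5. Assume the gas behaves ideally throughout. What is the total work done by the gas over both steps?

P₁ = nRT₁/V₁ = 4.31×8.314×525/33.5 = 562 kPa.
Step 1 — Adiabatic: TV^(γ−1) = const ⇒ T₂ = 525×(2.59)^0.400 = 768 K; PV^γ = const ⇒ P₂ = 2130 kPa.
ΔU = nCvΔT = 4.31×20.8×(768−525) = 21800 J.
Q = 0 for an adiabatic process, so W = −ΔU = -21800 J.
State after step 1: P = 2130 kPa, V = 12.9 L, T = 768 K.
Step 2 — Isothermal: T stays 768 K; PV = const ⇒ V₂ = 2.09 L, P₂ = 13200 kPa.
ΔU = 0 (ideal gas, T constant).
W = nRT ln(V₂/V₁) = 4.31×8.314×768×ln(0.161) = -50200 J.
Q = ΔU + W = -50200 J.
Net over both steps: W = -72000 J, Q = -50200 J, ΔU = 21800 J.

-72000 J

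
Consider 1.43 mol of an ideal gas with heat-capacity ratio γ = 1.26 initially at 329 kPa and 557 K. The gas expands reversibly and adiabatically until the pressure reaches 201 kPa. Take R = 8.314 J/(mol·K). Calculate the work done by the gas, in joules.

2460 J

V₁ = nRT₁/P₁ = 1.43×8.314×557/329 = 20.1 L.
Adiabatic: T₂/T₁ = (P₂/P₁)^((γ−1)/γ) ⇒ T₂ = 557×(0.611)^0.206 = 503 K; V₂ = 29.8 L.
ΔU = nCvΔT = 1.43×32.0×(503−557) = -2460 J.
Q = 0 for an adiabatic process, so W = −ΔU = 2460 J.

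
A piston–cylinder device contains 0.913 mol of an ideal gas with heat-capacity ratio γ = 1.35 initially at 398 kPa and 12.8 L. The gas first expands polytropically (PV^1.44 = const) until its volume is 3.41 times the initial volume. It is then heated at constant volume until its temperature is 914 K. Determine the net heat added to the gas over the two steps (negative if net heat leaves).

T₁ = P₁V₁/(nR) = 398×12.8/(0.913×8.314) = 671 K.
Step 1 — Polytropic n=1.44: T₂ = T₁(V₁/V₂)^(n−1) = 671×(0.293)^0.44 = 391 K; P₂ = P₁(V₁/V₂)^n = 68.0 kPa.
W = (P₁V₁−P₂V₂)/(n−1) = (398×12.8−68.0×43.6)/0.44 = 4830 J.
ΔU = nCvΔT = 0.913×23.8×(391−671) = -6070 J.
Q = ΔU + W = -1240 J.
State after step 1: P = 68.0 kPa, V = 43.6 L, T = 391 K.
Step 2 — Isochoric: V stays 43.6 L; P/T = const ⇒ T₂ = 914 K, P₂ = 159 kPa.
W = 0 (no volume change).
ΔU = nCvΔT = 0.913×23.8×(914−391) = 11300 J.
Q = ΔU = 11300 J.
Net over both steps: W = 4830 J, Q = 10100 J, ΔU = 5270 J.

10100 J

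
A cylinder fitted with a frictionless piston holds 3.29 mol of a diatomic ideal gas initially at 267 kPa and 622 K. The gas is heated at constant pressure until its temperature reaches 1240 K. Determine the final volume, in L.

127 L

V₁ = nRT₁/P₁ = 3.29×8.314×622/267 = 63.7 L.
Isobaric: P stays 267 kPa; V/T = const ⇒ T₂ = 1240 K, V₂ = 127 L.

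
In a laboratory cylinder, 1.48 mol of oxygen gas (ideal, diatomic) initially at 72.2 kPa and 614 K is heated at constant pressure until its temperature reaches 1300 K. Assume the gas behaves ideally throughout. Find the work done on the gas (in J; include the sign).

-8440 J

V₁ = nRT₁/P₁ = 1.48×8.314×614/72.2 = 105 L.
Isobaric: P stays 72.2 kPa; V/T = const ⇒ T₂ = 1300 K, V₂ = 222 L.
W = PΔV = 72.2×(222−105) kPa·L = 8440 J.
Work done on the gas = −W_by = -8440 J.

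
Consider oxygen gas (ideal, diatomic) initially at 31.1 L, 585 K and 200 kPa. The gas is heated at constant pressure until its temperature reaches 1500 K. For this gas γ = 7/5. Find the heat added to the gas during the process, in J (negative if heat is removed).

34100 J

n = P₁V₁/(RT₁) = 200×31.1/(8.314×585) = 1.28 mol.
Isobaric: P stays 200 kPa; V/T = const ⇒ T₂ = 1500 K, V₂ = 79.7 L.
W = PΔV = 200×(79.7−31.1) kPa·L = 9730 J.
ΔU = nCvΔT = 1.28×20.8×(1500−585) = 24300 J.
Q = ΔU + W = nCpΔT = 34100 J.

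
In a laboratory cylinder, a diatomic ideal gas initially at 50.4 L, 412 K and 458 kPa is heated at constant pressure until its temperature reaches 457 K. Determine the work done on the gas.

n = P₁V₁/(RT₁) = 458×50.4/(8.314×412) = 6.74 mol.
Isobaric: P stays 458 kPa; V/T = const ⇒ T₂ = 457 K, V₂ = 55.9 L.
W = PΔV = 458×(55.9−50.4) kPa·L = 2520 J.
Work done on the gas = −W_by = -2520 J.

-2520 J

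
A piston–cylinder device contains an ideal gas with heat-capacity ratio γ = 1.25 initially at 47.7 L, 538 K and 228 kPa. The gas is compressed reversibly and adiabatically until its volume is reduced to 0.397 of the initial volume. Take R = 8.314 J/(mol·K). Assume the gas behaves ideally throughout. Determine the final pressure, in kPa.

724 kPa

Adiabatic: TV^(γ−1) = const ⇒ T₂ = 538×(2.52)^0.250 = 678 K; PV^γ = const ⇒ P₂ = 724 kPa.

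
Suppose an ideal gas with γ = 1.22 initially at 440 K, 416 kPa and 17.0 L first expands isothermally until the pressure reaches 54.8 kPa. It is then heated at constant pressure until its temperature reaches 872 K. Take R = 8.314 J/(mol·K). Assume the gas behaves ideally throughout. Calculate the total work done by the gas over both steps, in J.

21300 J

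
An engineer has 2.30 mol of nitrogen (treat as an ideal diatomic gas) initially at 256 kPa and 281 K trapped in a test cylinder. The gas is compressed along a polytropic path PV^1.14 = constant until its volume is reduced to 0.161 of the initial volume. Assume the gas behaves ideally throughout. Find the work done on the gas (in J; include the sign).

11200 J

V₁ = nRT₁/P₁ = 2.30×8.314×281/256 = 21.0 L.
Polytropic n=1.14: T₂ = T₁(V₁/V₂)^(n−1) = 281×(6.21)^0.14 = 363 K; P₂ = P₁(V₁/V₂)^n = 2050 kPa.
W = (P₁V₁−P₂V₂)/(n−1) = (256×21.0−2050×3.38)/0.14 = -11200 J.
Work done on the gas = −W_by = 11200 J.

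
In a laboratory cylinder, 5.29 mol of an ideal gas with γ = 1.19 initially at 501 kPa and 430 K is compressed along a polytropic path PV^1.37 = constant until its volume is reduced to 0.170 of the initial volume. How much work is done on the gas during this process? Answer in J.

47300 J

V₁ = nRT₁/P₁ = 5.29×8.314×430/501 = 37.7 L.
Polytropic n=1.37: T₂ = T₁(V₁/V₂)^(n−1) = 430×(5.88)^0.37 = 828 K; P₂ = P₁(V₁/V₂)^n = 5680 kPa.
W = (P₁V₁−P₂V₂)/(n−1) = (501×37.7−5680×6.42)/0.37 = -47300 J.
Work done on the gas = −W_by = 47300 J.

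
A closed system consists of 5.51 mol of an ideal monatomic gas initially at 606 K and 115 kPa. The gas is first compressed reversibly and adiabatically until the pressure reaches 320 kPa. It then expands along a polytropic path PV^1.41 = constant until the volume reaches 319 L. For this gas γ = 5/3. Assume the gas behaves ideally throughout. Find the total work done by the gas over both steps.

10200 J

V₁ = nRT₁/P₁ = 5.51×8.314×606/115 = 241 L.
Step 1 — Adiabatic: T₂/T₁ = (P₂/P₁)^((γ−1)/γ) ⇒ T₂ = 606×(2.78)^0.400 = 913 K; V₂ = 131 L.
ΔU = nCvΔT = 5.51×12.5×(913−606) = 21100 J.
Q = 0 for an adiabatic process, so W = −ΔU = -21100 J.
State after step 1: P = 320 kPa, V = 131 L, T = 913 K.
Step 2 — Polytropic n=1.41: T₂ = T₁(V₁/V₂)^(n−1) = 913×(0.410)^0.41 = 633 K; P₂ = P₁(V₁/V₂)^n = 90.9 kPa.
W = (P₁V₁−P₂V₂)/(n−1) = (320×131−90.9×319)/0.41 = 31300 J.
ΔU = nCvΔT = 5.51×12.5×(633−913) = -19200 J.
Q = ΔU + W = 12000 J.
Net over both steps: W = 10200 J, Q = 12000 J, ΔU = 1840 J.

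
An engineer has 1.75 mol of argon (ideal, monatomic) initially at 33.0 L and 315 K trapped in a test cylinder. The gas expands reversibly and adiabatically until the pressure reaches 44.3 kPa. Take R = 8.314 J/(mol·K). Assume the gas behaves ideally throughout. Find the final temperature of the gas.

199 K

P₁ = nRT₁/V₁ = 1.75×8.314×315/33.0 = 139 kPa.
Adiabatic: T₂/T₁ = (P₂/P₁)^((γ−1)/γ) ⇒ T₂ = 315×(0.319)^0.400 = 199 K; V₂ = 65.5 L.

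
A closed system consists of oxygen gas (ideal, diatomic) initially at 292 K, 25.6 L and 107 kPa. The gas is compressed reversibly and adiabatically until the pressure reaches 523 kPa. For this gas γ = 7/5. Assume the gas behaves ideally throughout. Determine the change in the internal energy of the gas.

n = P₁V₁/(RT₁) = 107×25.6/(8.314×292) = 1.13 mol.
Adiabatic: T₂/T₁ = (P₂/P₁)^((γ−1)/γ) ⇒ T₂ = 292×(4.89)^0.286 = 459 K; V₂ = 8.24 L.
For an ideal gas ΔU = nCvΔT with Cv = (5/2)R = 20.8 J/(mol·K).
ΔU = 1.13×20.8×(459−292) = 3930 J.

3930 J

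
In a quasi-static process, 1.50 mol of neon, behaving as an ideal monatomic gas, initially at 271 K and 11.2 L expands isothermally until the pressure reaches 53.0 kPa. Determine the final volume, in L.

63.8 L

P₁ = nRT₁/V₁ = 1.50×8.314×271/11.2 = 302 kPa.
Isothermal: T stays 271 K; PV = const ⇒ V₂ = 63.8 L, P₂ = 53.0 kPa.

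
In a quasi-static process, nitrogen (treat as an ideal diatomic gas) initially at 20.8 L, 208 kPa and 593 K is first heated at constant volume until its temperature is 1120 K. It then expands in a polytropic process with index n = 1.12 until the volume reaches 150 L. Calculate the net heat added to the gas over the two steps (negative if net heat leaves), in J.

n = P₁V₁/(RT₁) = 208×20.8/(8.314×593) = 0.878 mol.
Step 1 — Isochoric: V stays 20.8 L; P/T = const ⇒ T₂ = 1120 K, P₂ = 393 kPa.
W = 0 (no volume change).
ΔU = nCvΔT = 0.878×20.8×(1120−593) = 9610 J.
Q = ΔU = 9610 J.
State after step 1: P = 393 kPa, V = 20.8 L, T = 1120 K.
Step 2 — Polytropic n=1.12: T₂ = T₁(V₁/V₂)^(n−1) = 1120×(0.139)^0.12 = 884 K; P₂ = P₁(V₁/V₂)^n = 43.0 kPa.
W = (P₁V₁−P₂V₂)/(n−1) = (393×20.8−43.0×150)/0.12 = 14400 J.
ΔU = nCvΔT = 0.878×20.8×(884−1120) = -4310 J.
Q = ΔU + W = 10100 J.
Net over both steps: W = 14400 J, Q = 19700 J, ΔU = 5300 J.

19700 J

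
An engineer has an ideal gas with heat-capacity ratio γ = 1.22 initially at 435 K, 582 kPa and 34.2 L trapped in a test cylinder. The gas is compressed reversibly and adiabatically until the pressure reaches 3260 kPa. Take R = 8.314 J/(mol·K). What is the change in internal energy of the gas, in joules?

n = P₁V₁/(RT₁) = 582×34.2/(8.314×435) = 5.50 mol.
Adiabatic: T₂/T₁ = (P₂/P₁)^((γ−1)/γ) ⇒ T₂ = 435×(5.60)^0.180 = 594 K; V₂ = 8.33 L.
For an ideal gas ΔU = nCvΔT with Cv = R/(γ−1) = 37.8 J/(mol·K).
ΔU = 5.50×37.8×(594−435) = 33000 J.

33000 J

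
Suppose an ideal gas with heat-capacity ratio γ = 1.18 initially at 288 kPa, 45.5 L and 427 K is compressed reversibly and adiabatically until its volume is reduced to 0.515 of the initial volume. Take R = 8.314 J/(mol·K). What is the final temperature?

Adiabatic: TV^(γ−1) = const ⇒ T₂ = 427×(1.94)^0.180 = 481 K; PV^γ = const ⇒ P₂ = 630 kPa.

481 K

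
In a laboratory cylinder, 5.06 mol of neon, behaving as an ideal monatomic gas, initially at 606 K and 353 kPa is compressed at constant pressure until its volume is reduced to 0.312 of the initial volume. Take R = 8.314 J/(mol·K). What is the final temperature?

189 K

V₁ = nRT₁/P₁ = 5.06×8.314×606/353 = 72.2 L.
Isobaric: P stays 353 kPa; V/T = const ⇒ T₂ = 189 K, V₂ = 22.5 L.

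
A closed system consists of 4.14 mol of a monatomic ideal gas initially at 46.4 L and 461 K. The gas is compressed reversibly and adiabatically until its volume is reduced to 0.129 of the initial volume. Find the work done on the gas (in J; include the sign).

P₁ = nRT₁/V₁ = 4.14×8.314×461/46.4 = 342 kPa.
Adiabatic: TV^(γ−1) = const ⇒ T₂ = 461×(7.75)^0.667 = 1810 K; PV^γ = const ⇒ P₂ = 10400 kPa.
ΔU = nCvΔT = 4.14×12.5×(1810−461) = 69400 J.
Q = 0 for an adiabatic process, so W = −ΔU = -69400 J.
Work done on the gas = −W_by = 69400 J.

69400 J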